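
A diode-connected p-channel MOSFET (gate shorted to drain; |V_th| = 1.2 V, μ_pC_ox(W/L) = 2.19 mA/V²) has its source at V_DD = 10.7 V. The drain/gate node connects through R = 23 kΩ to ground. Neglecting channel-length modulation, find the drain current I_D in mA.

With gate tied to drain, V_SG = V_SD ≥ V_SG − |V_th|, so the device is in saturation.
KCL at the drain: ½ k_p (V_SG − |V_th|)² = (V_DD − V_SG)/R.
Let x = V_SG − 1.2. Then 25.2 x² + x − 9.5 = 0, giving x = 0.595 V (positive root), so V_SG = 1.79 V.
I_D = (V_DD − V_SG)/R = (10.7 − 1.79) / 23 = 0.387 mA.

I_D = 0.387 mA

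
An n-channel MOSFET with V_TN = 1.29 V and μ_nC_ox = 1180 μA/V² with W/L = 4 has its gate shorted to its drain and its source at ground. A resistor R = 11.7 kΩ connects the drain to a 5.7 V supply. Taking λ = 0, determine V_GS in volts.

With gate tied to drain, V_GS = V_DS ≥ V_GS − V_TN, so the device is in saturation.
k_n = μ_nC_ox · (W/L) = 4.72 mA/V².
KCL at the drain: ½ k_n (V_GS − V_TN)² = (V_DD − V_GS)/R.
Let x = V_GS − 1.29. Then 27.6 x² + x − 4.41 = 0, giving x = 0.382 V (positive root), so V_GS = 1.67 V.
I_D = (V_DD − V_GS)/R = (5.7 − 1.67) / 11.7 = 0.344 mA.

V_GS = 1.67 V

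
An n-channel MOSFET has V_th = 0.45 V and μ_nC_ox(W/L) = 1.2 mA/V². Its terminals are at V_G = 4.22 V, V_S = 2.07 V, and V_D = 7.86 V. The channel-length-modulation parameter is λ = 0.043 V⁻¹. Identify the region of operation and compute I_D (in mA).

V_GS = V_G − V_S = 4.22 − 2.07 = 2.15 V; V_DS = V_D − V_S = 7.86 − 2.07 = 5.79 V.
V_ov = V_GS − V_th = 2.15 − 0.45 = 1.7 V.
Since V_DS = 5.79 V ≥ V_ov = 1.7 V, the device is in saturation.
I_D = ½ k_n V_ov² (1 + λ V_DS) = 0.5 × 1.2 × 1.7² × (1 + 0.043 × 5.79) = 2.17 mA.

Saturation; I_D = 2.17 mA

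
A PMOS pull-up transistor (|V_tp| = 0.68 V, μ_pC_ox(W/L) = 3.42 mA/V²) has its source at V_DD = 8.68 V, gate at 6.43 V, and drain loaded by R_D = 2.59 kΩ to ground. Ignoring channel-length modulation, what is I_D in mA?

I_D = 3.06 mA

V_SG = V_DD − V_G = 8.68 − 6.43 = 2.25 V, so V_ov = 2.25 − 0.68 = 1.57 V.
Assume saturation: I_D = ½ k_p V_ov² = 0.5 × 3.42 × 1.57² = 4.21 mA, giving V_SD = V_DD − I_D R_D = 8.68 − 4.21 × 2.59 = -2.24 V.
But -2.24 V < V_ov = 1.57 V, so the device is actually in triode.
In triode I_D = k_p[V_ov V_SD − ½ V_SD²] and I_D = (V_DD − V_SD)/R_D. Equating: 4.43 V_SD² − 14.91 V_SD + 8.68 = 0, giving V_SD = 0.749 V (the root below V_ov).
I_D = (8.68 − 0.749) / 2.59 = 3.06 mA.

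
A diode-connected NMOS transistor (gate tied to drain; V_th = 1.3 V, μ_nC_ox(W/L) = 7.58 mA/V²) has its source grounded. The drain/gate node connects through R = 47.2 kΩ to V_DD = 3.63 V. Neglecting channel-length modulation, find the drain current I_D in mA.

With gate tied to drain, V_GS = V_DS ≥ V_GS − V_th, so the device is in saturation.
KCL at the drain: ½ k_n (V_GS − V_th)² = (V_DD − V_GS)/R.
Let x = V_GS − 1.3. Then 179 x² + x − 2.33 = 0, giving x = 0.111 V (positive root), so V_GS = 1.41 V.
I_D = (V_DD − V_GS)/R = (3.63 − 1.41) / 47.2 = 0.047 mA.

I_D = 0.0470 mA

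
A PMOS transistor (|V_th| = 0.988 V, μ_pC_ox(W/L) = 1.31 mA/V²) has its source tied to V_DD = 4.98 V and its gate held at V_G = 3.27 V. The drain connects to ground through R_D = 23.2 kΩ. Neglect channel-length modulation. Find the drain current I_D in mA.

V_SG = V_DD − V_G = 4.98 − 3.27 = 1.71 V, so V_ov = 1.71 − 0.988 = 0.722 V.
Assume saturation: I_D = ½ k_p V_ov² = 0.5 × 1.31 × 0.722² = 0.341 mA, giving V_SD = V_DD − I_D R_D = 4.98 − 0.341 × 23.2 = -2.94 V.
But -2.94 V < V_ov = 0.722 V, so the device is actually in triode.
In triode I_D = k_p[V_ov V_SD − ½ V_SD²] and I_D = (V_DD − V_SD)/R_D. Equating: 15.2 V_SD² − 22.94 V_SD + 4.98 = 0, giving V_SD = 0.263 V (the root below V_ov).
I_D = (4.98 − 0.263) / 23.2 = 0.203 mA.

I_D = 0.203 mA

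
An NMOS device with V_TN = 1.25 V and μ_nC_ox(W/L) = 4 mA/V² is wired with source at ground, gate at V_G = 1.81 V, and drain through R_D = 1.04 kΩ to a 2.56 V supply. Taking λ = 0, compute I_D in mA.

V_GS = V_G = 1.81 V, so V_ov = 1.81 − 1.25 = 0.56 V.
Assume saturation: I_D = ½ k_n V_ov² = 0.5 × 4 × 0.56² = 0.627 mA, giving V_DS = V_DD − I_D R_D = 2.56 − 0.627 × 1.04 = 1.91 V.
V_DS = 1.91 V ≥ V_ov = 0.56 V, confirming saturation.

I_D = 0.627 mA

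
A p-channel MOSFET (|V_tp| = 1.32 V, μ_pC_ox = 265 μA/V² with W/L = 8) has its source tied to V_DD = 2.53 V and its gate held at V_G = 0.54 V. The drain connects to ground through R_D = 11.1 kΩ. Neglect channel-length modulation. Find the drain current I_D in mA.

I_D = 0.212 mA

V_SG = V_DD − V_G = 2.53 − 0.54 = 1.99 V, so V_ov = 1.99 − 1.32 = 0.67 V.
k_p = μ_pC_ox · (W/L) = 2.12 mA/V².
Assume saturation: I_D = ½ k_p V_ov² = 0.5 × 2.12 × 0.67² = 0.476 mA, giving V_SD = V_DD − I_D R_D = 2.53 − 0.476 × 11.1 = -2.75 V.
But -2.75 V < V_ov = 0.67 V, so the device is actually in triode.
In triode I_D = k_p[V_ov V_SD − ½ V_SD²] and I_D = (V_DD − V_SD)/R_D. Equating: 11.8 V_SD² − 16.77 V_SD + 2.53 = 0, giving V_SD = 0.172 V (the root below V_ov).
I_D = (2.53 − 0.172) / 11.1 = 0.212 mA.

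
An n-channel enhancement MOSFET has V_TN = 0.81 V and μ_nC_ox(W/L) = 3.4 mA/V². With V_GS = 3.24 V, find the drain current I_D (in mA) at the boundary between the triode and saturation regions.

I_D = 10.0 mA

At the boundary V_DS = V_ov = V_GS − V_TN = 3.24 − 0.81 = 2.43 V.
I_D = ½ k_n V_ov² = 0.5 × 3.4 × 2.43² = 10 mA.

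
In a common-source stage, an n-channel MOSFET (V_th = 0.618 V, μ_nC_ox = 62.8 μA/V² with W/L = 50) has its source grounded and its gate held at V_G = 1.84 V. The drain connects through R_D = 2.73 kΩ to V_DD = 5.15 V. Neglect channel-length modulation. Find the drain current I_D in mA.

V_GS = V_G = 1.84 V, so V_ov = 1.84 − 0.618 = 1.22 V.
k_n = μ_nC_ox · (W/L) = 3.14 mA/V².
Assume saturation: I_D = ½ k_n V_ov² = 0.5 × 3.14 × 1.22² = 2.34 mA, giving V_DS = V_DD − I_D R_D = 5.15 − 2.34 × 2.73 = -1.25 V.
But -1.25 V < V_ov = 1.22 V, so the device is actually in triode.
In triode I_D = k_n[V_ov V_DS − ½ V_DS²] and I_D = (V_DD − V_DS)/R_D. Equating: 4.29 V_DS² − 11.48 V_DS + 5.15 = 0, giving V_DS = 0.57 V (the root below V_ov).
I_D = (5.15 − 0.57) / 2.73 = 1.68 mA.

I_D = 1.68 mA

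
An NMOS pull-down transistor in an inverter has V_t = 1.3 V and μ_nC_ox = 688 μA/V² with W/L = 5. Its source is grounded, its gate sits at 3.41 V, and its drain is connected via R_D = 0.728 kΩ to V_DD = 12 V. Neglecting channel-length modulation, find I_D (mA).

V_GS = V_G = 3.41 V, so V_ov = 3.41 − 1.3 = 2.11 V.
k_n = μ_nC_ox · (W/L) = 3.44 mA/V².
Assume saturation: I_D = ½ k_n V_ov² = 0.5 × 3.44 × 2.11² = 7.66 mA, giving V_DS = V_DD − I_D R_D = 12 − 7.66 × 0.728 = 6.43 V.
V_DS = 6.43 V ≥ V_ov = 2.11 V, confirming saturation.

I_D = 7.66 mA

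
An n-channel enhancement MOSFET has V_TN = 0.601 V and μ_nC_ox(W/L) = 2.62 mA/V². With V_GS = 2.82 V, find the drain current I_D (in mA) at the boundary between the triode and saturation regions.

I_D = 6.45 mA

At the boundary V_DS = V_ov = V_GS − V_TN = 2.82 − 0.601 = 2.22 V.
I_D = ½ k_n V_ov² = 0.5 × 2.62 × 2.22² = 6.45 mA.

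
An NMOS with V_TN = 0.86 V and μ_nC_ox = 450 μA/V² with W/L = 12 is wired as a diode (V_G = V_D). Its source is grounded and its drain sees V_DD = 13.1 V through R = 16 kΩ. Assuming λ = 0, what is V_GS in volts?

V_GS = 1.38 V

With gate tied to drain, V_GS = V_DS ≥ V_GS − V_TN, so the device is in saturation.
k_n = μ_nC_ox · (W/L) = 5.4 mA/V².
KCL at the drain: ½ k_n (V_GS − V_TN)² = (V_DD − V_GS)/R.
Let x = V_GS − 0.86. Then 43.2 x² + x − 12.24 = 0, giving x = 0.521 V (positive root), so V_GS = 1.38 V.
I_D = (V_DD − V_GS)/R = (13.1 − 1.38) / 16 = 0.732 mA.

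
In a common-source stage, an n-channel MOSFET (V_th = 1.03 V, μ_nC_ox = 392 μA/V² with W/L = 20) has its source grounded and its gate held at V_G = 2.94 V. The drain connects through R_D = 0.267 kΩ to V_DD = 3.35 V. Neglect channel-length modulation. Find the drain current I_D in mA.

V_GS = V_G = 2.94 V, so V_ov = 2.94 − 1.03 = 1.91 V.
k_n = μ_nC_ox · (W/L) = 7.84 mA/V².
Assume saturation: I_D = ½ k_n V_ov² = 0.5 × 7.84 × 1.91² = 14.3 mA, giving V_DS = V_DD − I_D R_D = 3.35 − 14.3 × 0.267 = -0.468 V.
But -0.468 V < V_ov = 1.91 V, so the device is actually in triode.
In triode I_D = k_n[V_ov V_DS − ½ V_DS²] and I_D = (V_DD − V_DS)/R_D. Equating: 1.05 V_DS² − 4.998 V_DS + 3.35 = 0, giving V_DS = 0.806 V (the root below V_ov).
I_D = (3.35 − 0.806) / 0.267 = 9.53 mA.

I_D = 9.53 mA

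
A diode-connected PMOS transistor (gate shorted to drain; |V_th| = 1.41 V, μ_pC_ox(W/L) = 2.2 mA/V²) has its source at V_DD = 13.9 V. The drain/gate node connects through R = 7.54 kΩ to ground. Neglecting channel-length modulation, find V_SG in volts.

V_SG = 2.58 V

With gate tied to drain, V_SG = V_SD ≥ V_SG − |V_th|, so the device is in saturation.
KCL at the drain: ½ k_p (V_SG − |V_th|)² = (V_DD − V_SG)/R.
Let x = V_SG − 1.41. Then 8.29 x² + x − 12.49 = 0, giving x = 1.17 V (positive root), so V_SG = 2.58 V.
I_D = (V_DD − V_SG)/R = (13.9 − 2.58) / 7.54 = 1.5 mA.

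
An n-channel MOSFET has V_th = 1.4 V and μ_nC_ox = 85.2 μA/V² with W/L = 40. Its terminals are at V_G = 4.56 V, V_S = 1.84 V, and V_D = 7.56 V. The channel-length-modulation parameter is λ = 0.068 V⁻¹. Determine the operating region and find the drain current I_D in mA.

V_GS = V_G − V_S = 4.56 − 1.84 = 2.72 V; V_DS = V_D − V_S = 7.56 − 1.84 = 5.72 V.
k_n = μ_nC_ox · (W/L) = 3.408 mA/V².
V_ov = V_GS − V_th = 2.72 − 1.4 = 1.32 V.
Since V_DS = 5.72 V ≥ V_ov = 1.32 V, the device is in saturation.
I_D = ½ k_n V_ov² (1 + λ V_DS) = 0.5 × 3.408 × 1.32² × (1 + 0.068 × 5.72) = 4.12 mA.

Saturation; I_D = 4.12 mA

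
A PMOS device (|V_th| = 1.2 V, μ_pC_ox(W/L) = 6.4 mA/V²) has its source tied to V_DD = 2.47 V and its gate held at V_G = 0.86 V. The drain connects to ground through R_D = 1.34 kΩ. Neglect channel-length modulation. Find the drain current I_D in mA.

I_D = 0.538 mA

V_SG = V_DD − V_G = 2.47 − 0.86 = 1.61 V, so V_ov = 1.61 − 1.2 = 0.41 V.
Assume saturation: I_D = ½ k_p V_ov² = 0.5 × 6.4 × 0.41² = 0.538 mA, giving V_SD = V_DD − I_D R_D = 2.47 − 0.538 × 1.34 = 1.75 V.
V_SD = 1.75 V ≥ V_ov = 0.41 V, confirming saturation.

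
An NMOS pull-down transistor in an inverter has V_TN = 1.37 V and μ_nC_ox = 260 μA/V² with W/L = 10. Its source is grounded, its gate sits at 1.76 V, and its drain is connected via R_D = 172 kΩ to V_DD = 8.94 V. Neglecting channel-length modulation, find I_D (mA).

V_GS = V_G = 1.76 V, so V_ov = 1.76 − 1.37 = 0.39 V.
k_n = μ_nC_ox · (W/L) = 2.6 mA/V².
Assume saturation: I_D = ½ k_n V_ov² = 0.5 × 2.6 × 0.39² = 0.198 mA, giving V_DS = V_DD − I_D R_D = 8.94 − 0.198 × 172 = -25.1 V.
But -25.1 V < V_ov = 0.39 V, so the device is actually in triode.
In triode I_D = k_n[V_ov V_DS − ½ V_DS²] and I_D = (V_DD − V_DS)/R_D. Equating: 224 V_DS² − 175.4 V_DS + 8.94 = 0, giving V_DS = 0.0548 V (the root below V_ov).
I_D = (8.94 − 0.0548) / 172 = 0.0517 mA.

I_D = 0.0517 mA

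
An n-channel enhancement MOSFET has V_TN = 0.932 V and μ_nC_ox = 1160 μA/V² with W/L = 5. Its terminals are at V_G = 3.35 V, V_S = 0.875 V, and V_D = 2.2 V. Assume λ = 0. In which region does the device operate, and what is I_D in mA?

Triode; I_D = 6.77 mA

V_GS = V_G − V_S = 3.35 − 0.875 = 2.48 V; V_DS = V_D − V_S = 2.2 − 0.875 = 1.33 V.
k_n = μ_nC_ox · (W/L) = 5.8 mA/V².
V_ov = V_GS − V_TN = 2.48 − 0.932 = 1.54 V.
Since V_DS = 1.33 V < V_ov = 1.54 V, the device is in the triode region.
I_D = k_n [V_ov · V_DS − ½ V_DS²] = 5.8 × [1.54 × 1.33 − 0.5 × 1.33²] = 6.77 mA.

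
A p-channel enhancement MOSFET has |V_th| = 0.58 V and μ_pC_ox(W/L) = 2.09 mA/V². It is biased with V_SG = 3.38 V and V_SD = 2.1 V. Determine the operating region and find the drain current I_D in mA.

Triode; I_D = 7.68 mA

V_ov = V_SG − |V_th| = 3.38 − 0.58 = 2.8 V.
Since V_SD = 2.1 V < V_ov = 2.8 V, the device is in the triode region.
I_D = k_p [V_ov · V_SD − ½ V_SD²] = 2.09 × [2.8 × 2.1 − 0.5 × 2.1²] = 7.68 mA.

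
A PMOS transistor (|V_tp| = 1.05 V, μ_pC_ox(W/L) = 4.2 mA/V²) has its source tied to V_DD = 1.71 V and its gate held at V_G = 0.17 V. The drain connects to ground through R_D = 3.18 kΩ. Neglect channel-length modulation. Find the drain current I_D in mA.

V_SG = V_DD − V_G = 1.71 − 0.17 = 1.54 V, so V_ov = 1.54 − 1.05 = 0.49 V.
Assume saturation: I_D = ½ k_p V_ov² = 0.5 × 4.2 × 0.49² = 0.504 mA, giving V_SD = V_DD − I_D R_D = 1.71 − 0.504 × 3.18 = 0.107 V.
But 0.107 V < V_ov = 0.49 V, so the device is actually in triode.
In triode I_D = k_p[V_ov V_SD − ½ V_SD²] and I_D = (V_DD − V_SD)/R_D. Equating: 6.68 V_SD² − 7.544 V_SD + 1.71 = 0, giving V_SD = 0.314 V (the root below V_ov).
I_D = (1.71 − 0.314) / 3.18 = 0.439 mA.

I_D = 0.439 mA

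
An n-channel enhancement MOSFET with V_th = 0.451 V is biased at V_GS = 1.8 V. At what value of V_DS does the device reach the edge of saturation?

V_DS,sat = 1.35 V

The boundary between triode and saturation is V_DS = V_GS − V_th = V_ov.
V_ov = 1.8 − 0.451 = 1.35 V.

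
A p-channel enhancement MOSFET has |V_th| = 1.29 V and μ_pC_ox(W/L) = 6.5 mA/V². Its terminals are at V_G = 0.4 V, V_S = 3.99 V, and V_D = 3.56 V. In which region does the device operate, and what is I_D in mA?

V_SG = V_S − V_G = 3.99 − 0.4 = 3.59 V; V_SD = V_S − V_D = 3.99 − 3.56 = 0.43 V.
V_ov = V_SG − |V_th| = 3.59 − 1.29 = 2.3 V.
Since V_SD = 0.43 V < V_ov = 2.3 V, the device is in the triode region.
I_D = k_p [V_ov · V_SD − ½ V_SD²] = 6.5 × [2.3 × 0.43 − 0.5 × 0.43²] = 5.83 mA.

Triode; I_D = 5.83 mA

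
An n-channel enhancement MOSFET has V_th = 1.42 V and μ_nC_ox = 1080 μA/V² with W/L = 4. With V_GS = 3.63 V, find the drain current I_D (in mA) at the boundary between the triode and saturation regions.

I_D = 10.5 mA

At the boundary V_DS = V_ov = V_GS − V_th = 3.63 − 1.42 = 2.21 V.
k_n = μ_nC_ox · (W/L) = 4.32 mA/V².
I_D = ½ k_n V_ov² = 0.5 × 4.32 × 2.21² = 10.5 mA.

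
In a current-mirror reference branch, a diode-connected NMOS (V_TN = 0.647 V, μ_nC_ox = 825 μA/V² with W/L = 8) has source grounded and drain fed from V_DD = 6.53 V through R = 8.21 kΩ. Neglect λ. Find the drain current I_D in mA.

I_D = 0.662 mA

With gate tied to drain, V_GS = V_DS ≥ V_GS − V_TN, so the device is in saturation.
k_n = μ_nC_ox · (W/L) = 6.6 mA/V².
KCL at the drain: ½ k_n (V_GS − V_TN)² = (V_DD − V_GS)/R.
Let x = V_GS − 0.647. Then 27.1 x² + x − 5.883 = 0, giving x = 0.448 V (positive root), so V_GS = 1.09 V.
I_D = (V_DD − V_GS)/R = (6.53 − 1.09) / 8.21 = 0.662 mA.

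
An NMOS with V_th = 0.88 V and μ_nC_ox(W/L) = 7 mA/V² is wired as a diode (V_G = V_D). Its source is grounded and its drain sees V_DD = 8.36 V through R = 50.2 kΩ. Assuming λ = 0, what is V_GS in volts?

With gate tied to drain, V_GS = V_DS ≥ V_GS − V_th, so the device is in saturation.
KCL at the drain: ½ k_n (V_GS − V_th)² = (V_DD − V_GS)/R.
Let x = V_GS − 0.88. Then 176 x² + x − 7.48 = 0, giving x = 0.204 V (positive root), so V_GS = 1.08 V.
I_D = (V_DD − V_GS)/R = (8.36 − 1.08) / 50.2 = 0.145 mA.

V_GS = 1.08 V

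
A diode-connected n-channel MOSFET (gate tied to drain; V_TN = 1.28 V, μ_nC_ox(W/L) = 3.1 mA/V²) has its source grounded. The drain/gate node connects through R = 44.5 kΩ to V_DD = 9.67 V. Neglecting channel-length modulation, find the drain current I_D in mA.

I_D = 0.181 mA

With gate tied to drain, V_GS = V_DS ≥ V_GS − V_TN, so the device is in saturation.
KCL at the drain: ½ k_n (V_GS − V_TN)² = (V_DD − V_GS)/R.
Let x = V_GS − 1.28. Then 69 x² + x − 8.39 = 0, giving x = 0.342 V (positive root), so V_GS = 1.62 V.
I_D = (V_DD − V_GS)/R = (9.67 − 1.62) / 44.5 = 0.181 mA.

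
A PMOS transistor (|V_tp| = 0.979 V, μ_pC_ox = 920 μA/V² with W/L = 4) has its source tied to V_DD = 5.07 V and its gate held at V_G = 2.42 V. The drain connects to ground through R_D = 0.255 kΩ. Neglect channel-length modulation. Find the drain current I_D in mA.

V_SG = V_DD − V_G = 5.07 − 2.42 = 2.65 V, so V_ov = 2.65 − 0.979 = 1.67 V.
k_p = μ_pC_ox · (W/L) = 3.68 mA/V².
Assume saturation: I_D = ½ k_p V_ov² = 0.5 × 3.68 × 1.67² = 5.14 mA, giving V_SD = V_DD − I_D R_D = 5.07 − 5.14 × 0.255 = 3.76 V.
V_SD = 3.76 V ≥ V_ov = 1.67 V, confirming saturation.

I_D = 5.14 mA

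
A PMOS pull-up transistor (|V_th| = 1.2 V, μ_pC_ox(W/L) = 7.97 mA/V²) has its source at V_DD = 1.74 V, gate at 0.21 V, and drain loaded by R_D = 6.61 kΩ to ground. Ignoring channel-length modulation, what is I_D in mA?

V_SG = V_DD − V_G = 1.74 − 0.21 = 1.53 V, so V_ov = 1.53 − 1.2 = 0.33 V.
Assume saturation: I_D = ½ k_p V_ov² = 0.5 × 7.97 × 0.33² = 0.434 mA, giving V_SD = V_DD − I_D R_D = 1.74 − 0.434 × 6.61 = -1.13 V.
But -1.13 V < V_ov = 0.33 V, so the device is actually in triode.
In triode I_D = k_p[V_ov V_SD − ½ V_SD²] and I_D = (V_DD − V_SD)/R_D. Equating: 26.3 V_SD² − 18.38 V_SD + 1.74 = 0, giving V_SD = 0.113 V (the root below V_ov).
I_D = (1.74 − 0.113) / 6.61 = 0.246 mA.

I_D = 0.246 mA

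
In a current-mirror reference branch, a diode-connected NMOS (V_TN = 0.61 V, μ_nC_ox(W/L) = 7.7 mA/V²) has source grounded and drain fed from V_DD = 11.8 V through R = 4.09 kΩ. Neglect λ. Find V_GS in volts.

With gate tied to drain, V_GS = V_DS ≥ V_GS − V_TN, so the device is in saturation.
KCL at the drain: ½ k_n (V_GS − V_TN)² = (V_DD − V_GS)/R.
Let x = V_GS − 0.61. Then 15.7 x² + x − 11.19 = 0, giving x = 0.812 V (positive root), so V_GS = 1.42 V.
I_D = (V_DD − V_GS)/R = (11.8 − 1.42) / 4.09 = 2.54 mA.

V_GS = 1.42 V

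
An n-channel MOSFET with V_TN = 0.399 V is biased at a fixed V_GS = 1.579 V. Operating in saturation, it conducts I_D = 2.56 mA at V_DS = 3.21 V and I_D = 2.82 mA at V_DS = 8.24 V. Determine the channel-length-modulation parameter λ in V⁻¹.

λ = 0.0216 V⁻¹

With V_GS fixed, I_D ∝ (1 + λ V_DS) in saturation, so I_D2/I_D1 = (1 + λ V_DS2)/(1 + λ V_DS1).
2.82/2.56 = 1.102 = (1 + 8.24 λ)/(1 + 3.21 λ).
Solving: λ (I_D1 V_DS2 − I_D2 V_DS1) = I_D2 − I_D1, so λ = (2.82 − 2.56) / (2.56 × 8.24 − 2.82 × 3.21) = 0.26 / 12 = 0.0216 V⁻¹.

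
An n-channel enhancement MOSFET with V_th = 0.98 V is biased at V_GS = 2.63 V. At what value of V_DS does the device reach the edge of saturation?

The boundary between triode and saturation is V_DS = V_GS − V_th = V_ov.
V_ov = 2.63 − 0.98 = 1.65 V.

V_DS,sat = 1.65 V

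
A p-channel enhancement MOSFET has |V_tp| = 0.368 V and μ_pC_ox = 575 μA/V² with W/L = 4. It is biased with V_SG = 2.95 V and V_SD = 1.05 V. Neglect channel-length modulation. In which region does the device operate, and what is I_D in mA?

Triode; I_D = 4.97 mA

k_p = μ_pC_ox · (W/L) = 2.3 mA/V².
V_ov = V_SG − |V_tp| = 2.95 − 0.368 = 2.58 V.
Since V_SD = 1.05 V < V_ov = 2.58 V, the device is in the triode region.
I_D = k_p [V_ov · V_SD − ½ V_SD²] = 2.3 × [2.58 × 1.05 − 0.5 × 1.05²] = 4.97 mA.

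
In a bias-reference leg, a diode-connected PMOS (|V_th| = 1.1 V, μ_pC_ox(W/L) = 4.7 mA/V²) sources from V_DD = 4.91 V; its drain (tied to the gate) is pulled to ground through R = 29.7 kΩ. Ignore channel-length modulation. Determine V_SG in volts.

With gate tied to drain, V_SG = V_SD ≥ V_SG − |V_th|, so the device is in saturation.
KCL at the drain: ½ k_p (V_SG − |V_th|)² = (V_DD − V_SG)/R.
Let x = V_SG − 1.1. Then 69.8 x² + x − 3.81 = 0, giving x = 0.227 V (positive root), so V_SG = 1.33 V.
I_D = (V_DD − V_SG)/R = (4.91 − 1.33) / 29.7 = 0.121 mA.

V_SG = 1.33 V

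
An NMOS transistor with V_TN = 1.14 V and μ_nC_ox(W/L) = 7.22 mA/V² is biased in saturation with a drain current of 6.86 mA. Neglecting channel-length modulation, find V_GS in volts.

In saturation I_D = ½ k_n (V_GS − V_TN)², so V_GS − V_TN = √(2 I_D / k_n) = √(2 × 6.86 / 7.22) = 1.38 V.
V_GS = 1.14 + 1.38 = 2.52 V.

V_GS = 2.52 V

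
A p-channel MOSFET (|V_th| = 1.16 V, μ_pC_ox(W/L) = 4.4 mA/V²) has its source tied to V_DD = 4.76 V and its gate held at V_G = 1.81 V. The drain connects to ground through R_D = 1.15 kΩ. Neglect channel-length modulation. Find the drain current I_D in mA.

V_SG = V_DD − V_G = 4.76 − 1.81 = 2.95 V, so V_ov = 2.95 − 1.16 = 1.79 V.
Assume saturation: I_D = ½ k_p V_ov² = 0.5 × 4.4 × 1.79² = 7.05 mA, giving V_SD = V_DD − I_D R_D = 4.76 − 7.05 × 1.15 = -3.35 V.
But -3.35 V < V_ov = 1.79 V, so the device is actually in triode.
In triode I_D = k_p[V_ov V_SD − ½ V_SD²] and I_D = (V_DD − V_SD)/R_D. Equating: 2.53 V_SD² − 10.06 V_SD + 4.76 = 0, giving V_SD = 0.549 V (the root below V_ov).
I_D = (4.76 − 0.549) / 1.15 = 3.66 mA.

I_D = 3.66 mA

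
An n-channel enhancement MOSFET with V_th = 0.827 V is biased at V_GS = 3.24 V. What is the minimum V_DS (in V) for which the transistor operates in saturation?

The boundary between triode and saturation is V_DS = V_GS − V_th = V_ov.
V_ov = 3.24 − 0.827 = 2.41 V.

V_DS,sat = 2.41 V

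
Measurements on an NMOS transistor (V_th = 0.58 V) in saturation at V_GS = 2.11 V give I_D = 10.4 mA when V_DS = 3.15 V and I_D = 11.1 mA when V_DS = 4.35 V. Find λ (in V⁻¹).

λ = 0.0681 V⁻¹

With V_GS fixed, I_D ∝ (1 + λ V_DS) in saturation, so I_D2/I_D1 = (1 + λ V_DS2)/(1 + λ V_DS1).
11.1/10.4 = 1.067 = (1 + 4.35 λ)/(1 + 3.15 λ).
Solving: λ (I_D1 V_DS2 − I_D2 V_DS1) = I_D2 − I_D1, so λ = (11.1 − 10.4) / (10.4 × 4.35 − 11.1 × 3.15) = 0.7 / 10.3 = 0.0681 V⁻¹.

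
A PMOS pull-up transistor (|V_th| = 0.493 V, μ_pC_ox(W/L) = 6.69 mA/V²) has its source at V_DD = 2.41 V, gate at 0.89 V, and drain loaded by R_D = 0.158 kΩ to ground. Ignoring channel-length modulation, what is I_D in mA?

V_SG = V_DD − V_G = 2.41 − 0.89 = 1.52 V, so V_ov = 1.52 − 0.493 = 1.03 V.
Assume saturation: I_D = ½ k_p V_ov² = 0.5 × 6.69 × 1.03² = 3.53 mA, giving V_SD = V_DD − I_D R_D = 2.41 − 3.53 × 0.158 = 1.85 V.
V_SD = 1.85 V ≥ V_ov = 1.03 V, confirming saturation.

I_D = 3.53 mA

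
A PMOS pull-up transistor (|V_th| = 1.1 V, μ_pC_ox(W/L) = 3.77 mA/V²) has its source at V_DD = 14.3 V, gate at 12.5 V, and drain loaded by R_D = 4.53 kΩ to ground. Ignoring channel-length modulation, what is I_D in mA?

I_D = 0.924 mA

V_SG = V_DD − V_G = 14.3 − 12.5 = 1.8 V, so V_ov = 1.8 − 1.1 = 0.7 V.
Assume saturation: I_D = ½ k_p V_ov² = 0.5 × 3.77 × 0.7² = 0.924 mA, giving V_SD = V_DD − I_D R_D = 14.3 − 0.924 × 4.53 = 10.1 V.
V_SD = 10.1 V ≥ V_ov = 0.7 V, confirming saturation.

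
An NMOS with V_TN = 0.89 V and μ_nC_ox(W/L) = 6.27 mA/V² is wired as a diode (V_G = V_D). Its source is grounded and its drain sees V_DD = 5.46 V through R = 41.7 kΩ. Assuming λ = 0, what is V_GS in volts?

V_GS = 1.07 V

With gate tied to drain, V_GS = V_DS ≥ V_GS − V_TN, so the device is in saturation.
KCL at the drain: ½ k_n (V_GS − V_TN)² = (V_DD − V_GS)/R.
Let x = V_GS − 0.89. Then 131 x² + x − 4.57 = 0, giving x = 0.183 V (positive root), so V_GS = 1.07 V.
I_D = (V_DD − V_GS)/R = (5.46 − 1.07) / 41.7 = 0.105 mA.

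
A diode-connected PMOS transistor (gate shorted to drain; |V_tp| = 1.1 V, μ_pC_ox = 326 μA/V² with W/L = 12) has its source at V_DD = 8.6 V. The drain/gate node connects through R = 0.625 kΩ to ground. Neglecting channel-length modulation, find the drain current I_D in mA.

With gate tied to drain, V_SG = V_SD ≥ V_SG − |V_tp|, so the device is in saturation.
k_p = μ_pC_ox · (W/L) = 3.912 mA/V².
KCL at the drain: ½ k_p (V_SG − |V_tp|)² = (V_DD − V_SG)/R.
Let x = V_SG − 1.1. Then 1.22 x² + x − 7.5 = 0, giving x = 2.1 V (positive root), so V_SG = 3.2 V.
I_D = (V_DD − V_SG)/R = (8.6 − 3.2) / 0.625 = 8.64 mA.

I_D = 8.64 mA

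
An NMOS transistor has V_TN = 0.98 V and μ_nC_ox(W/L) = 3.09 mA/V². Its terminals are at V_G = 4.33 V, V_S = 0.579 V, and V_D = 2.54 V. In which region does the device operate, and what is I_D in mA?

Triode; I_D = 10.8 mA

V_GS = V_G − V_S = 4.33 − 0.579 = 3.75 V; V_DS = V_D − V_S = 2.54 − 0.579 = 1.96 V.
V_ov = V_GS − V_TN = 3.75 − 0.98 = 2.77 V.
Since V_DS = 1.96 V < V_ov = 2.77 V, the device is in the triode region.
I_D = k_n [V_ov · V_DS − ½ V_DS²] = 3.09 × [2.77 × 1.96 − 0.5 × 1.96²] = 10.8 mA.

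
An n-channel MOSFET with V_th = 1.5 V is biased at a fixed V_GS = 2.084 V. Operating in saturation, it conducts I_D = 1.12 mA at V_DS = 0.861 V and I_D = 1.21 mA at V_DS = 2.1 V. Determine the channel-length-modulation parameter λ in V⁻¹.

λ = 0.0687 V⁻¹

With V_GS fixed, I_D ∝ (1 + λ V_DS) in saturation, so I_D2/I_D1 = (1 + λ V_DS2)/(1 + λ V_DS1).
1.21/1.12 = 1.08 = (1 + 2.1 λ)/(1 + 0.861 λ).
Solving: λ (I_D1 V_DS2 − I_D2 V_DS1) = I_D2 − I_D1, so λ = (1.21 − 1.12) / (1.12 × 2.1 − 1.21 × 0.861) = 0.09 / 1.31 = 0.0687 V⁻¹.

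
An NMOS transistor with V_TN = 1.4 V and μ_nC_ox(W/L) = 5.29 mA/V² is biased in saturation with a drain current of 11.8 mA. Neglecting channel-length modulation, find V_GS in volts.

In saturation I_D = ½ k_n (V_GS − V_TN)², so V_GS − V_TN = √(2 I_D / k_n) = √(2 × 11.8 / 5.29) = 2.11 V.
V_GS = 1.4 + 2.11 = 3.51 V.

V_GS = 3.51 V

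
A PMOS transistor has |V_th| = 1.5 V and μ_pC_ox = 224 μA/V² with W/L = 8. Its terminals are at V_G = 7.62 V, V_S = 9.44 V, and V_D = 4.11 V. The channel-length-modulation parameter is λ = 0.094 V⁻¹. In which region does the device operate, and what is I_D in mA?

V_SG = V_S − V_G = 9.44 − 7.62 = 1.82 V; V_SD = V_S − V_D = 9.44 − 4.11 = 5.33 V.
k_p = μ_pC_ox · (W/L) = 1.792 mA/V².
V_ov = V_SG − |V_th| = 1.82 − 1.5 = 0.32 V.
Since V_SD = 5.33 V ≥ V_ov = 0.32 V, the device is in saturation.
I_D = ½ k_p V_ov² (1 + λ V_SD) = 0.5 × 1.792 × 0.32² × (1 + 0.094 × 5.33) = 0.138 mA.

Saturation; I_D = 0.138 mA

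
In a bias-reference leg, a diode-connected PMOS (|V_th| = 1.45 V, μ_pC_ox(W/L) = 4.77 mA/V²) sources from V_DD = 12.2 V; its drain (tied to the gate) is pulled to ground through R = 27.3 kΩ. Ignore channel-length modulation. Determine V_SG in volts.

With gate tied to drain, V_SG = V_SD ≥ V_SG − |V_th|, so the device is in saturation.
KCL at the drain: ½ k_p (V_SG − |V_th|)² = (V_DD − V_SG)/R.
Let x = V_SG − 1.45. Then 65.1 x² + x − 10.75 = 0, giving x = 0.399 V (positive root), so V_SG = 1.85 V.
I_D = (V_DD − V_SG)/R = (12.2 − 1.85) / 27.3 = 0.379 mA.

V_SG = 1.85 V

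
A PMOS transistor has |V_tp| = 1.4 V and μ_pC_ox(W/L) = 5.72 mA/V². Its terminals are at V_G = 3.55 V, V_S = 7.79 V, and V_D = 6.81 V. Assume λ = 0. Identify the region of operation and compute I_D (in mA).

V_SG = V_S − V_G = 7.79 − 3.55 = 4.24 V; V_SD = V_S − V_D = 7.79 − 6.81 = 0.98 V.
V_ov = V_SG − |V_tp| = 4.24 − 1.4 = 2.84 V.
Since V_SD = 0.98 V < V_ov = 2.84 V, the device is in the triode region.
I_D = k_p [V_ov · V_SD − ½ V_SD²] = 5.72 × [2.84 × 0.98 − 0.5 × 0.98²] = 13.2 mA.

Triode; I_D = 13.2 mA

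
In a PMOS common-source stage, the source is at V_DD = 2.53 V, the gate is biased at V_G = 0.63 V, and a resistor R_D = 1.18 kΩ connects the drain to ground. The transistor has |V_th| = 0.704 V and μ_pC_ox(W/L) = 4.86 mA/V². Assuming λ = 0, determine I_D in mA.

I_D = 1.83 mA

V_SG = V_DD − V_G = 2.53 − 0.63 = 1.9 V, so V_ov = 1.9 − 0.704 = 1.2 V.
Assume saturation: I_D = ½ k_p V_ov² = 0.5 × 4.86 × 1.2² = 3.48 mA, giving V_SD = V_DD − I_D R_D = 2.53 − 3.48 × 1.18 = -1.57 V.
But -1.57 V < V_ov = 1.2 V, so the device is actually in triode.
In triode I_D = k_p[V_ov V_SD − ½ V_SD²] and I_D = (V_DD − V_SD)/R_D. Equating: 2.87 V_SD² − 7.859 V_SD + 2.53 = 0, giving V_SD = 0.373 V (the root below V_ov).
I_D = (2.53 − 0.373) / 1.18 = 1.83 mA.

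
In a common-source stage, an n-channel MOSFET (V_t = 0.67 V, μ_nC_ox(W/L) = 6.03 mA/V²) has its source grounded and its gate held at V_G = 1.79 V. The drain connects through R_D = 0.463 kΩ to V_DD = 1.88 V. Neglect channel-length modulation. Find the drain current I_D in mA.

I_D = 2.85 mA

V_GS = V_G = 1.79 V, so V_ov = 1.79 − 0.67 = 1.12 V.
Assume saturation: I_D = ½ k_n V_ov² = 0.5 × 6.03 × 1.12² = 3.78 mA, giving V_DS = V_DD − I_D R_D = 1.88 − 3.78 × 0.463 = 0.129 V.
But 0.129 V < V_ov = 1.12 V, so the device is actually in triode.
In triode I_D = k_n[V_ov V_DS − ½ V_DS²] and I_D = (V_DD − V_DS)/R_D. Equating: 1.4 V_DS² − 4.127 V_DS + 1.88 = 0, giving V_DS = 0.563 V (the root below V_ov).
I_D = (1.88 − 0.563) / 0.463 = 2.85 mA.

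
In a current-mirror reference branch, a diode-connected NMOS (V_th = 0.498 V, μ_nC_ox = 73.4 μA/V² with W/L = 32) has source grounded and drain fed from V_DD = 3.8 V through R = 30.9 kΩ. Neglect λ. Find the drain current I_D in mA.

I_D = 0.0975 mA

With gate tied to drain, V_GS = V_DS ≥ V_GS − V_th, so the device is in saturation.
k_n = μ_nC_ox · (W/L) = 2.349 mA/V².
KCL at the drain: ½ k_n (V_GS − V_th)² = (V_DD − V_GS)/R.
Let x = V_GS − 0.498. Then 36.3 x² + x − 3.302 = 0, giving x = 0.288 V (positive root), so V_GS = 0.786 V.
I_D = (V_DD − V_GS)/R = (3.8 − 0.786) / 30.9 = 0.0975 mA.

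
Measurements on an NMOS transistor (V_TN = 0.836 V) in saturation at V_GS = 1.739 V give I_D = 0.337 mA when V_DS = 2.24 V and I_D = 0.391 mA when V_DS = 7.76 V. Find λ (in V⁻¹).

λ = 0.0310 V⁻¹

With V_GS fixed, I_D ∝ (1 + λ V_DS) in saturation, so I_D2/I_D1 = (1 + λ V_DS2)/(1 + λ V_DS1).
0.391/0.337 = 1.16 = (1 + 7.76 λ)/(1 + 2.24 λ).
Solving: λ (I_D1 V_DS2 − I_D2 V_DS1) = I_D2 − I_D1, so λ = (0.391 − 0.337) / (0.337 × 7.76 − 0.391 × 2.24) = 0.054 / 1.74 = 0.031 V⁻¹.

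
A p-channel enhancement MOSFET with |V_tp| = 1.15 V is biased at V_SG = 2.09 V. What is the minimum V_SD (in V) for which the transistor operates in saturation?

V_SD,sat = 0.940 V

The boundary between triode and saturation is V_SD = V_SG − |V_tp| = V_ov.
V_ov = 2.09 − 1.15 = 0.94 V.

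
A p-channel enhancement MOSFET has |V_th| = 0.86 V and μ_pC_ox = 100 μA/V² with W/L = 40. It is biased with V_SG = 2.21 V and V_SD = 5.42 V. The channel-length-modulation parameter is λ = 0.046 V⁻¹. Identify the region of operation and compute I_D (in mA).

Saturation; I_D = 4.55 mA

k_p = μ_pC_ox · (W/L) = 4 mA/V².
V_ov = V_SG − |V_th| = 2.21 − 0.86 = 1.35 V.
Since V_SD = 5.42 V ≥ V_ov = 1.35 V, the device is in saturation.
I_D = ½ k_p V_ov² (1 + λ V_SD) = 0.5 × 4 × 1.35² × (1 + 0.046 × 5.42) = 4.55 mA.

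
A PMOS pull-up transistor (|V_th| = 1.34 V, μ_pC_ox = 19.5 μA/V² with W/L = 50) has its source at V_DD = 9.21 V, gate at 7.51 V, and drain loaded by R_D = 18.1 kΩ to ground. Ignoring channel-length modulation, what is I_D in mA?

V_SG = V_DD − V_G = 9.21 − 7.51 = 1.7 V, so V_ov = 1.7 − 1.34 = 0.36 V.
k_p = μ_pC_ox · (W/L) = 0.975 mA/V².
Assume saturation: I_D = ½ k_p V_ov² = 0.5 × 0.975 × 0.36² = 0.0632 mA, giving V_SD = V_DD − I_D R_D = 9.21 − 0.0632 × 18.1 = 8.07 V.
V_SD = 8.07 V ≥ V_ov = 0.36 V, confirming saturation.

I_D = 0.0632 mA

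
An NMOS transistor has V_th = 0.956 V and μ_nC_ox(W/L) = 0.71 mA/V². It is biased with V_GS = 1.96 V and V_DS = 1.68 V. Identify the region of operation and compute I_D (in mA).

Saturation; I_D = 0.358 mA

V_ov = V_GS − V_th = 1.96 − 0.956 = 1 V.
Since V_DS = 1.68 V ≥ V_ov = 1 V, the device is in saturation.
I_D = ½ k_n V_ov² = 0.5 × 0.71 × 1² = 0.358 mA.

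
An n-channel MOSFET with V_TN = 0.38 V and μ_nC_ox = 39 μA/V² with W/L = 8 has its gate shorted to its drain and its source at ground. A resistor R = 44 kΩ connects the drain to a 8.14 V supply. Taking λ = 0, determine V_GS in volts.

V_GS = 1.37 V

With gate tied to drain, V_GS = V_DS ≥ V_GS − V_TN, so the device is in saturation.
k_n = μ_nC_ox · (W/L) = 0.312 mA/V².
KCL at the drain: ½ k_n (V_GS − V_TN)² = (V_DD − V_GS)/R.
Let x = V_GS − 0.38. Then 6.86 x² + x − 7.76 = 0, giving x = 0.993 V (positive root), so V_GS = 1.37 V.
I_D = (V_DD − V_GS)/R = (8.14 − 1.37) / 44 = 0.154 mA.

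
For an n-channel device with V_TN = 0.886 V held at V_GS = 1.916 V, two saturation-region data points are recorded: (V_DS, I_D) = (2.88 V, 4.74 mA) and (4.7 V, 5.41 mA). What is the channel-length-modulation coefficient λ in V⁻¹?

With V_GS fixed, I_D ∝ (1 + λ V_DS) in saturation, so I_D2/I_D1 = (1 + λ V_DS2)/(1 + λ V_DS1).
5.41/4.74 = 1.141 = (1 + 4.7 λ)/(1 + 2.88 λ).
Solving: λ (I_D1 V_DS2 − I_D2 V_DS1) = I_D2 − I_D1, so λ = (5.41 − 4.74) / (4.74 × 4.7 − 5.41 × 2.88) = 0.67 / 6.7 = 0.1 V⁻¹.

λ = 0.100 V⁻¹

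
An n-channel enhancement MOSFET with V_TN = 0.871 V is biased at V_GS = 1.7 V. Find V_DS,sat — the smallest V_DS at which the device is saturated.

The boundary between triode and saturation is V_DS = V_GS − V_TN = V_ov.
V_ov = 1.7 − 0.871 = 0.829 V.

V_DS,sat = 0.829 V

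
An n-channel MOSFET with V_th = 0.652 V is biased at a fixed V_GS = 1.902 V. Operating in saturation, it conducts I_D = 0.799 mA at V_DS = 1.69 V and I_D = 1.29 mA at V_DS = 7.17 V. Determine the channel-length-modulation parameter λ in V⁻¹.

With V_GS fixed, I_D ∝ (1 + λ V_DS) in saturation, so I_D2/I_D1 = (1 + λ V_DS2)/(1 + λ V_DS1).
1.29/0.799 = 1.615 = (1 + 7.17 λ)/(1 + 1.69 λ).
Solving: λ (I_D1 V_DS2 − I_D2 V_DS1) = I_D2 − I_D1, so λ = (1.29 − 0.799) / (0.799 × 7.17 − 1.29 × 1.69) = 0.491 / 3.55 = 0.138 V⁻¹.

λ = 0.138 V⁻¹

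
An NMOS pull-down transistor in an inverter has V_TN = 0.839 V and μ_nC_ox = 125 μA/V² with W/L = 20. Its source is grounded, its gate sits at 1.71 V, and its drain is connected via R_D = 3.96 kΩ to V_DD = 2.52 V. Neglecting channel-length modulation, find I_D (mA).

I_D = 0.558 mA

V_GS = V_G = 1.71 V, so V_ov = 1.71 − 0.839 = 0.871 V.
k_n = μ_nC_ox · (W/L) = 2.5 mA/V².
Assume saturation: I_D = ½ k_n V_ov² = 0.5 × 2.5 × 0.871² = 0.948 mA, giving V_DS = V_DD − I_D R_D = 2.52 − 0.948 × 3.96 = -1.24 V.
But -1.24 V < V_ov = 0.871 V, so the device is actually in triode.
In triode I_D = k_n[V_ov V_DS − ½ V_DS²] and I_D = (V_DD − V_DS)/R_D. Equating: 4.95 V_DS² − 9.623 V_DS + 2.52 = 0, giving V_DS = 0.312 V (the root below V_ov).
I_D = (2.52 − 0.312) / 3.96 = 0.558 mA.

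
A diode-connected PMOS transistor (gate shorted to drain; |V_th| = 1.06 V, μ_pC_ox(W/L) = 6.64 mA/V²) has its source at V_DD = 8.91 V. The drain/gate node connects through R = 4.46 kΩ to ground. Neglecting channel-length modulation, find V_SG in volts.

V_SG = 1.76 V

With gate tied to drain, V_SG = V_SD ≥ V_SG − |V_th|, so the device is in saturation.
KCL at the drain: ½ k_p (V_SG − |V_th|)² = (V_DD − V_SG)/R.
Let x = V_SG − 1.06. Then 14.8 x² + x − 7.85 = 0, giving x = 0.695 V (positive root), so V_SG = 1.76 V.
I_D = (V_DD − V_SG)/R = (8.91 − 1.76) / 4.46 = 1.6 mA.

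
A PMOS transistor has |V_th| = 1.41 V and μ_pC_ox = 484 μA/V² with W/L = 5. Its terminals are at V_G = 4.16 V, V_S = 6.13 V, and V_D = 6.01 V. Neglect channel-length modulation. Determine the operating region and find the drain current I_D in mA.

Triode; I_D = 0.145 mA

V_SG = V_S − V_G = 6.13 − 4.16 = 1.97 V; V_SD = V_S − V_D = 6.13 − 6.01 = 0.12 V.
k_p = μ_pC_ox · (W/L) = 2.42 mA/V².
V_ov = V_SG − |V_th| = 1.97 − 1.41 = 0.56 V.
Since V_SD = 0.12 V < V_ov = 0.56 V, the device is in the triode region.
I_D = k_p [V_ov · V_SD − ½ V_SD²] = 2.42 × [0.56 × 0.12 − 0.5 × 0.12²] = 0.145 mA.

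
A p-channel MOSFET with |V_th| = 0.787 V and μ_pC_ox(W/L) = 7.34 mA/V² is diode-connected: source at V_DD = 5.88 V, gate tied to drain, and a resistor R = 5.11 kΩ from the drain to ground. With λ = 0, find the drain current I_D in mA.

With gate tied to drain, V_SG = V_SD ≥ V_SG − |V_th|, so the device is in saturation.
KCL at the drain: ½ k_p (V_SG − |V_th|)² = (V_DD − V_SG)/R.
Let x = V_SG − 0.787. Then 18.8 x² + x − 5.093 = 0, giving x = 0.495 V (positive root), so V_SG = 1.28 V.
I_D = (V_DD − V_SG)/R = (5.88 − 1.28) / 5.11 = 0.9 mA.

I_D = 0.900 mA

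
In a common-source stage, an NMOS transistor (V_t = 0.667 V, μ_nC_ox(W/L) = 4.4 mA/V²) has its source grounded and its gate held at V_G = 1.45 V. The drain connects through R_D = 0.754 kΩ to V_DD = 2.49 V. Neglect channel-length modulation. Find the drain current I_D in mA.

V_GS = V_G = 1.45 V, so V_ov = 1.45 − 0.667 = 0.783 V.
Assume saturation: I_D = ½ k_n V_ov² = 0.5 × 4.4 × 0.783² = 1.35 mA, giving V_DS = V_DD − I_D R_D = 2.49 − 1.35 × 0.754 = 1.47 V.
V_DS = 1.47 V ≥ V_ov = 0.783 V, confirming saturation.

I_D = 1.35 mA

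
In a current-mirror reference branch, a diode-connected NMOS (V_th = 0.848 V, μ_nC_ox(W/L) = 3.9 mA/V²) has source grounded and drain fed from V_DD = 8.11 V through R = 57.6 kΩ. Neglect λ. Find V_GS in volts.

With gate tied to drain, V_GS = V_DS ≥ V_GS − V_th, so the device is in saturation.
KCL at the drain: ½ k_n (V_GS − V_th)² = (V_DD − V_GS)/R.
Let x = V_GS − 0.848. Then 112 x² + x − 7.262 = 0, giving x = 0.25 V (positive root), so V_GS = 1.1 V.
I_D = (V_DD − V_GS)/R = (8.11 − 1.1) / 57.6 = 0.122 mA.

V_GS = 1.10 V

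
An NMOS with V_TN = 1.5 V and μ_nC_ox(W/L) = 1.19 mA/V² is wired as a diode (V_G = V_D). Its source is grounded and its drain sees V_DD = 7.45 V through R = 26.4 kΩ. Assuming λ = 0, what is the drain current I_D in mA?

With gate tied to drain, V_GS = V_DS ≥ V_GS − V_TN, so the device is in saturation.
KCL at the drain: ½ k_n (V_GS − V_TN)² = (V_DD − V_GS)/R.
Let x = V_GS − 1.5. Then 15.7 x² + x − 5.95 = 0, giving x = 0.584 V (positive root), so V_GS = 2.08 V.
I_D = (V_DD − V_GS)/R = (7.45 − 2.08) / 26.4 = 0.203 mA.

I_D = 0.203 mA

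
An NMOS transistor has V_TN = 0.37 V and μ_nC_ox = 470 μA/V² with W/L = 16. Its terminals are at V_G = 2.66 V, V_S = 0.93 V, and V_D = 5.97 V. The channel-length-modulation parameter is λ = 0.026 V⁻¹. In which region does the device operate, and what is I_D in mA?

V_GS = V_G − V_S = 2.66 − 0.93 = 1.73 V; V_DS = V_D − V_S = 5.97 − 0.93 = 5.04 V.
k_n = μ_nC_ox · (W/L) = 7.52 mA/V².
V_ov = V_GS − V_TN = 1.73 − 0.37 = 1.36 V.
Since V_DS = 5.04 V ≥ V_ov = 1.36 V, the device is in saturation.
I_D = ½ k_n V_ov² (1 + λ V_DS) = 0.5 × 7.52 × 1.36² × (1 + 0.026 × 5.04) = 7.87 mA.

Saturation; I_D = 7.87 mA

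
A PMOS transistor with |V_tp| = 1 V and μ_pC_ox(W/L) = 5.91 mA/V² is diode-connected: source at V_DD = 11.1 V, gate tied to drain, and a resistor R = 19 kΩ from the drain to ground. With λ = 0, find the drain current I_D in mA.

With gate tied to drain, V_SG = V_SD ≥ V_SG − |V_tp|, so the device is in saturation.
KCL at the drain: ½ k_p (V_SG − |V_tp|)² = (V_DD − V_SG)/R.
Let x = V_SG − 1. Then 56.1 x² + x − 10.1 = 0, giving x = 0.415 V (positive root), so V_SG = 1.42 V.
I_D = (V_DD − V_SG)/R = (11.1 − 1.42) / 19 = 0.51 mA.

I_D = 0.510 mA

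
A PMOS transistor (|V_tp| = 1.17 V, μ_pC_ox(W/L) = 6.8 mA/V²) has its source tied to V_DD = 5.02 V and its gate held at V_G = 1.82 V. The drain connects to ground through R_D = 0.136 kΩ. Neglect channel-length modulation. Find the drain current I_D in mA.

I_D = 14.0 mA

V_SG = V_DD − V_G = 5.02 − 1.82 = 3.2 V, so V_ov = 3.2 − 1.17 = 2.03 V.
Assume saturation: I_D = ½ k_p V_ov² = 0.5 × 6.8 × 2.03² = 14 mA, giving V_SD = V_DD − I_D R_D = 5.02 − 14 × 0.136 = 3.11 V.
V_SD = 3.11 V ≥ V_ov = 2.03 V, confirming saturation.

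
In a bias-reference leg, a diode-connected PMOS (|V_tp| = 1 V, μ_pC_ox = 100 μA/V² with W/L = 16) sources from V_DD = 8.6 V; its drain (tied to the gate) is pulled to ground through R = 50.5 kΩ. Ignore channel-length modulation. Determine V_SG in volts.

With gate tied to drain, V_SG = V_SD ≥ V_SG − |V_tp|, so the device is in saturation.
k_p = μ_pC_ox · (W/L) = 1.6 mA/V².
KCL at the drain: ½ k_p (V_SG − |V_tp|)² = (V_DD − V_SG)/R.
Let x = V_SG − 1. Then 40.4 x² + x − 7.6 = 0, giving x = 0.422 V (positive root), so V_SG = 1.42 V.
I_D = (V_DD − V_SG)/R = (8.6 − 1.42) / 50.5 = 0.142 mA.

V_SG = 1.42 V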